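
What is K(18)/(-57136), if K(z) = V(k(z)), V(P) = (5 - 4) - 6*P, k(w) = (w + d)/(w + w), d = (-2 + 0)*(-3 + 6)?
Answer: 1/57136 ≈ 1.7502e-5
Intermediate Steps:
d = -6 (d = -2*3 = -6)
k(w) = (-6 + w)/(2*w) (k(w) = (w - 6)/(w + w) = (-6 + w)/((2*w)) = (-6 + w)*(1/(2*w)) = (-6 + w)/(2*w))
V(P) = 1 - 6*P
K(z) = 1 - 3*(-6 + z)/z
K(18)/(-57136) = (-2 + 18/18)/(-57136) = (-2 + 18*(1/18))*(-1/57136) = (-2 + 1)*(-1/57136) = -1*(-1/57136) = 1/57136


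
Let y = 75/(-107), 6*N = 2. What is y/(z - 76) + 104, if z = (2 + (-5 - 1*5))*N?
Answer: 2626433/25252 ≈ 104.01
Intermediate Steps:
N = ⅓ (N = (⅙)*2 = ⅓ ≈ 0.33333)
z = -8/3 (z = (2 + (-5 - 1*5))*(⅓) = (2 + (-5 - 5))*(⅓) = (2 - 10)*(⅓) = -8*⅓ = -8/3 ≈ -2.6667)
y = -75/107 (y = 75*(-1/107) = -75/107 ≈ -0.70093)
y/(z - 76) + 104 = -75/107/(-8/3 - 76) + 104 = -75/107/(-236/3) + 104 = -3/236*(-75/107) + 104 = 225/25252 + 104 = 2626433/25252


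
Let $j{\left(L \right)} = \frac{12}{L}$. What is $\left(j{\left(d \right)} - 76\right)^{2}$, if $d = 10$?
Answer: $\frac{139876}{25} \approx 5595.0$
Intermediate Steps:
$\left(j{\left(d \right)} - 76\right)^{2} = \left(\frac{12}{10} - 76\right)^{2} = \left(12 \cdot \frac{1}{10} - 76\right)^{2} = \left(\frac{6}{5} - 76\right)^{2} = \left(- \frac{374}{5}\right)^{2} = \frac{139876}{25}$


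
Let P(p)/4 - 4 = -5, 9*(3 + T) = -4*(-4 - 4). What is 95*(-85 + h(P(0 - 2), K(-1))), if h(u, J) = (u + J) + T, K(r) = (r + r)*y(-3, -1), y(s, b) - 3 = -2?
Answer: -77330/9 ≈ -8592.2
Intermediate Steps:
T = 5/9 (T = -3 + (-4*(-4 - 4))/9 = -3 + (-4*(-8))/9 = -3 + (⅑)*32 = -3 + 32/9 = 5/9 ≈ 0.55556)
y(s, b) = 1 (y(s, b) = 3 - 2 = 1)
P(p) = -4 (P(p) = 16 + 4*(-5) = 16 - 20 = -4)
K(r) = 2*r (K(r) = (r + r)*1 = (2*r)*1 = 2*r)
h(u, J) = 5/9 + J + u (h(u, J) = (u + J) + 5/9 = (J + u) + 5/9 = 5/9 + J + u)
95*(-85 + h(P(0 - 2), K(-1))) = 95*(-85 + (5/9 + 2*(-1) - 4)) = 95*(-85 + (5/9 - 2 - 4)) = 95*(-85 - 49/9) = 95*(-814/9) = -77330/9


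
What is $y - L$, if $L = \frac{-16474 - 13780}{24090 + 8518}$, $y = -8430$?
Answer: $- \frac{137427593}{16304} \approx -8429.1$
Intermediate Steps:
$L = - \frac{15127}{16304}$ ($L = - \frac{30254}{32608} = \left(-30254\right) \frac{1}{32608} = - \frac{15127}{16304} \approx -0.92781$)
$y - L = -8430 - - \frac{15127}{16304} = -8430 + \frac{15127}{16304} = - \frac{137427593}{16304}$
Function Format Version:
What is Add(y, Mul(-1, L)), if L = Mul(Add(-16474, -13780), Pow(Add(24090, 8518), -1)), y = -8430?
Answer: Rational(-137427593, 16304) ≈ -8429.1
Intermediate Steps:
L = Rational(-15127, 16304) (L = Mul(-30254, Pow(32608, -1)) = Mul(-30254, Rational(1, 32608)) = Rational(-15127, 16304) ≈ -0.92781)
Add(y, Mul(-1, L)) = Add(-8430, Mul(-1, Rational(-15127, 16304))) = Add(-8430, Rational(15127, 16304)) = Rational(-137427593, 16304)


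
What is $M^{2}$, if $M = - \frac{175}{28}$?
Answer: $\frac{625}{16} \approx 39.063$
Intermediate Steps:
$M = - \frac{25}{4}$ ($M = \left(-175\right) \frac{1}{28} = - \frac{25}{4} \approx -6.25$)
$M^{2} = \left(- \frac{25}{4}\right)^{2} = \frac{625}{16}$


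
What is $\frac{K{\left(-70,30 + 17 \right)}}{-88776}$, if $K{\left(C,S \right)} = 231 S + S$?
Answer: $- \frac{1363}{11097} \approx -0.12283$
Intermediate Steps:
$K{\left(C,S \right)} = 232 S$
$\frac{K{\left(-70,30 + 17 \right)}}{-88776} = \frac{232 \left(30 + 17\right)}{-88776} = 232 \cdot 47 \left(- \frac{1}{88776}\right) = 10904 \left(- \frac{1}{88776}\right) = - \frac{1363}{11097}$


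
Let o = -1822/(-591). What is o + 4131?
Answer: 2443243/591 ≈ 4134.1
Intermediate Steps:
o = 1822/591 (o = -1822*(-1/591) = 1822/591 ≈ 3.0829)
o + 4131 = 1822/591 + 4131 = 2443243/591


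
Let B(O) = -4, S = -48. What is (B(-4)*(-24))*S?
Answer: -4608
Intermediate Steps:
(B(-4)*(-24))*S = -4*(-24)*(-48) = 96*(-48) = -4608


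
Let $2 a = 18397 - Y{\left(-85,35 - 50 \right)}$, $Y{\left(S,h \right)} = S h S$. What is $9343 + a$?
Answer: $72729$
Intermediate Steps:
$Y{\left(S,h \right)} = h S^{2}$
$a = 63386$ ($a = \frac{18397 - \left(35 - 50\right) \left(-85\right)^{2}}{2} = \frac{18397 - \left(-15\right) 7225}{2} = \frac{18397 - -108375}{2} = \frac{18397 + 108375}{2} = \frac{1}{2} \cdot 126772 = 63386$)
$9343 + a = 9343 + 63386 = 72729$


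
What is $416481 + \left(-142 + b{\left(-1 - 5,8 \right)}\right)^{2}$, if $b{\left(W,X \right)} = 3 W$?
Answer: $442081$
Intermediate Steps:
$416481 + \left(-142 + b{\left(-1 - 5,8 \right)}\right)^{2} = 416481 + \left(-142 + 3 \left(-1 - 5\right)\right)^{2} = 416481 + \left(-142 + 3 \left(-6\right)\right)^{2} = 416481 + \left(-142 - 18\right)^{2} = 416481 + \left(-160\right)^{2} = 416481 + 25600 = 442081$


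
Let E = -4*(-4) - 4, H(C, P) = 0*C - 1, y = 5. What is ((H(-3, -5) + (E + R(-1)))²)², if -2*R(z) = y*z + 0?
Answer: 531441/16 ≈ 33215.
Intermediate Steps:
H(C, P) = -1 (H(C, P) = 0 - 1 = -1)
E = 12 (E = 16 - 4 = 12)
R(z) = -5*z/2 (R(z) = -(5*z + 0)/2 = -5*z/2)
((H(-3, -5) + (E + R(-1)))²)² = ((-1 + (12 - 5/2*(-1)))²)² = ((-1 + (12 + 5/2))²)² = ((-1 + 29/2)²)² = ((27/2)²)² = (729/4)² = 531441/16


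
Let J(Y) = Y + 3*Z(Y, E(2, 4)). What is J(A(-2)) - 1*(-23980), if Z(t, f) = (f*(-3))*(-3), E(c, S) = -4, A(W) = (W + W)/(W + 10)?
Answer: 47743/2 ≈ 23872.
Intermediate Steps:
A(W) = 2*W/(10 + W) (A(W) = (2*W)/(10 + W) = 2*W/(10 + W))
Z(t, f) = 9*f (Z(t, f) = -3*f*(-3) = 9*f)
J(Y) = -108 + Y (J(Y) = Y + 3*(9*(-4)) = Y + 3*(-36) = Y - 108 = -108 + Y)
J(A(-2)) - 1*(-23980) = (-108 + 2*(-2)/(10 - 2)) - 1*(-23980) = (-108 + 2*(-2)/8) + 23980 = (-108 + 2*(-2)*(⅛)) + 23980 = (-108 - ½) + 23980 = -217/2 + 23980 = 47743/2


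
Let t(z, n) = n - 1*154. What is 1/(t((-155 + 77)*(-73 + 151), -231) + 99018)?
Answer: 1/98633 ≈ 1.0139e-5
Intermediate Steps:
t(z, n) = -154 + n (t(z, n) = n - 154 = -154 + n)
1/(t((-155 + 77)*(-73 + 151), -231) + 99018) = 1/((-154 - 231) + 99018) = 1/(-385 + 99018) = 1/98633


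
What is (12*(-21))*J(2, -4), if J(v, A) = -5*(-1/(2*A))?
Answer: 315/2 ≈ 157.50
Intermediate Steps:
J(v, A) = 5/(2*A) (J(v, A) = -(-5)/(2*A) = 5/(2*A))
(12*(-21))*J(2, -4) = (12*(-21))*((5/2)/(-4)) = -630*(-1)/4 = -252*(-5/8) = 315/2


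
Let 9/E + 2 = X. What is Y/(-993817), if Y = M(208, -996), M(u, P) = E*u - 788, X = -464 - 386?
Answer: 56104/70561007 ≈ 0.00079511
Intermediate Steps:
X = -850
E = -3/284 (E = 9/(-2 - 850) = 9/(-852) = 9*(-1/852) = -3/284 ≈ -0.010563)
M(u, P) = -788 - 3*u/284 (M(u, P) = -3*u/284 - 788 = -788 - 3*u/284)
Y = -56104/71 (Y = -788 - 3/284*208 = -788 - 156/71 = -56104/71 ≈ -790.20)
Y/(-993817) = -56104/71/(-993817) = -56104/71*(-1/993817) = 56104/70561007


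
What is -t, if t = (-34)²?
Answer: -1156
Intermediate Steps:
t = 1156
-t = -1*1156 = -1156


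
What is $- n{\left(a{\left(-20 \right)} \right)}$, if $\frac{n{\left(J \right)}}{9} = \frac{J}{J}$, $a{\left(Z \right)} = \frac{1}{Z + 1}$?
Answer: $-9$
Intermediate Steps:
$a{\left(Z \right)} = \frac{1}{1 + Z}$
$n{\left(J \right)} = 9$ ($n{\left(J \right)} = 9 \frac{J}{J} = 9 \cdot 1 = 9$)
$- n{\left(a{\left(-20 \right)} \right)} = \left(-1\right) 9 = -9$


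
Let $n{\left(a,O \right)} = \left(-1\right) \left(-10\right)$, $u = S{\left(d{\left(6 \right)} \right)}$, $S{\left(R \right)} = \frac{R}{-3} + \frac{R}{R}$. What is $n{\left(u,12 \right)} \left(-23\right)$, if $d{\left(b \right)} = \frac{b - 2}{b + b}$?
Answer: $-230$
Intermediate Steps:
$d{\left(b \right)} = \frac{-2 + b}{2 b}$
$S{\left(R \right)} = 1 - \frac{R}{3}$ ($S{\left(R \right)} = R \left(- \frac{1}{3}\right) + 1 = - \frac{R}{3} + 1 = 1 - \frac{R}{3}$)
$u = \frac{8}{9}$ ($u = 1 - \frac{\frac{1}{2} \cdot \frac{1}{6} \left(-2 + 6\right)}{3} = 1 - \frac{\frac{1}{2} \cdot \frac{1}{6} \cdot 4}{3} = 1 - \frac{1}{9} = \frac{8}{9} \approx 0.88889$)
$n{\left(a,O \right)} = 10$
$n{\left(u,12 \right)} \left(-23\right) = 10 \left(-23\right) = -230$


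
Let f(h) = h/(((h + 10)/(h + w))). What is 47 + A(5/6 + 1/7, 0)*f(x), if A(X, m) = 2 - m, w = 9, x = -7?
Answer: 113/3 ≈ 37.667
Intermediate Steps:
f(h) = h*(9 + h)/(10 + h) (f(h) = h/(((h + 10)/(h + 9))) = h/(((10 + h)/(9 + h))) = h*((9 + h)/(10 + h)) = h*(9 + h)/(10 + h))
47 + A(5/6 + 1/7, 0)*f(x) = 47 + (2 - 1*0)*(-7*(9 - 7)/(10 - 7)) = 47 + (2 + 0)*(-7*2/3) = 47 + 2*(-7*1/3*2) = 47 + 2*(-14/3) = 47 - 28/3 = 113/3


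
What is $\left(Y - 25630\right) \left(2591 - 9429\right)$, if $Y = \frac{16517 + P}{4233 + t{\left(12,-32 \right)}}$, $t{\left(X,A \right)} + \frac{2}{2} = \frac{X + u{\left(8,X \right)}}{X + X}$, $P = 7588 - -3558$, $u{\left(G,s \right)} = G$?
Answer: $\frac{4449890944616}{25397} \approx 1.7521 \cdot 10^{8}$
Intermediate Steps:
$P = 11146$ ($P = 7588 + 3558 = 11146$)
$t{\left(X,A \right)} = -1 + \frac{8 + X}{2 X}$ ($t{\left(X,A \right)} = -1 + \frac{X + 8}{X + X} = -1 + \frac{8 + X}{2 X}$)
$Y = \frac{165978}{25397}$ ($Y = \frac{16517 + 11146}{4233 + \frac{8 - 12}{2 \cdot 12}} = \frac{27663}{4233 + \frac{1}{2} \cdot \frac{1}{12} \left(8 - 12\right)} = \frac{27663}{4233 + \frac{1}{2} \cdot \frac{1}{12} \left(-4\right)} = \frac{27663}{4233 - \frac{1}{6}} = \frac{27663}{\frac{25397}{6}} = 27663 \cdot \frac{6}{25397} = \frac{165978}{25397} \approx 6.5353$)
$\left(Y - 25630\right) \left(2591 - 9429\right) = \left(\frac{165978}{25397} - 25630\right) \left(2591 - 9429\right) = \left(- \frac{650759132}{25397}\right) \left(-6838\right) = \frac{4449890944616}{25397}$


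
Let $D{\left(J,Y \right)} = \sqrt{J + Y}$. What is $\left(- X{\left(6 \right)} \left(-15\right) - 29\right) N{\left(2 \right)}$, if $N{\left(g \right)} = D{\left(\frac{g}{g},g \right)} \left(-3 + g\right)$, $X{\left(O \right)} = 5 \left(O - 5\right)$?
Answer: $- 46 \sqrt{3} \approx -79.674$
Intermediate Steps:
$X{\left(O \right)} = -25 + 5 O$ ($X{\left(O \right)} = 5 \left(-5 + O\right) = -25 + 5 O$)
$N{\left(g \right)} = \sqrt{1 + g} \left(-3 + g\right)$ ($N{\left(g \right)} = \sqrt{\frac{g}{g} + g} \left(-3 + g\right) = \sqrt{1 + g} \left(-3 + g\right)$)
$\left(- X{\left(6 \right)} \left(-15\right) - 29\right) N{\left(2 \right)} = \left(- (-25 + 5 \cdot 6) \left(-15\right) - 29\right) \sqrt{1 + 2} \left(-3 + 2\right) = \left(- (-25 + 30) \left(-15\right) - 29\right) \sqrt{3} \left(-1\right) = \left(\left(-1\right) 5 \left(-15\right) - 29\right) \left(- \sqrt{3}\right) = \left(\left(-5\right) \left(-15\right) - 29\right) \left(- \sqrt{3}\right) = \left(75 - 29\right) \left(- \sqrt{3}\right) = 46 \left(- \sqrt{3}\right) = - 46 \sqrt{3}$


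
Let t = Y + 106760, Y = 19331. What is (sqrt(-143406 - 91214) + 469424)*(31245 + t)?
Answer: 73857294464 + 314672*I*sqrt(58655) ≈ 7.3857e+10 + 7.621e+7*I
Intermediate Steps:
t = 126091 (t = 19331 + 106760 = 126091)
(sqrt(-143406 - 91214) + 469424)*(31245 + t) = (sqrt(-143406 - 91214) + 469424)*(31245 + 126091) = (sqrt(-234620) + 469424)*157336 = (2*I*sqrt(58655) + 469424)*157336 = (469424 + 2*I*sqrt(58655))*157336 = 73857294464 + 314672*I*sqrt(58655)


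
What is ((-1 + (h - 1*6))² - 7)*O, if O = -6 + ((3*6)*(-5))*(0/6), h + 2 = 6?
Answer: -12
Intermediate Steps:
h = 4 (h = -2 + 6 = 4)
O = -6 (O = -6 + (18*(-5))*(0*(⅙)) = -6 - 90*0 = -6 + 0 = -6)
((-1 + (h - 1*6))² - 7)*O = ((-1 + (4 - 1*6))² - 7)*(-6) = ((-1 + (4 - 6))² - 7)*(-6) = ((-1 - 2)² - 7)*(-6) = ((-3)² - 7)*(-6) = (9 - 7)*(-6) = 2*(-6) = -12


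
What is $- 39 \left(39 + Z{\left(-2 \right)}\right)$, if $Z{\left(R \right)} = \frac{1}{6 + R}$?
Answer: $- \frac{6123}{4} \approx -1530.8$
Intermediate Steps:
$- 39 \left(39 + Z{\left(-2 \right)}\right) = - 39 \left(39 + \frac{1}{6 - 2}\right) = - 39 \left(39 + \frac{1}{4}\right) = \left(-39\right) \frac{157}{4} = - \frac{6123}{4}$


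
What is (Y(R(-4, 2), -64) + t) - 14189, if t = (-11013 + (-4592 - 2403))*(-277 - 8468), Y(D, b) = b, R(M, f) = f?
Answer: 157465707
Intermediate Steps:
t = 157479960 (t = (-11013 - 6995)*(-8745) = -18008*(-8745) = 157479960)
(Y(R(-4, 2), -64) + t) - 14189 = (-64 + 157479960) - 14189 = 157479896 - 14189 = 157465707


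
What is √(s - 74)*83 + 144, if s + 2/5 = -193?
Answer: 144 + 83*I*√6685/5 ≈ 144.0 + 1357.2*I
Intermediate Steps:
s = -967/5 (s = -⅖ - 193 = -967/5 ≈ -193.40)
√(s - 74)*83 + 144 = √(-967/5 - 74)*83 + 144 = √(-1337/5)*83 + 144 = (I*√6685/5)*83 + 144 = 83*I*√6685/5 + 144 = 144 + 83*I*√6685/5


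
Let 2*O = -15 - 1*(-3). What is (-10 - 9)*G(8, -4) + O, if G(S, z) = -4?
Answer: 70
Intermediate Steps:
O = -6 (O = (-15 - 1*(-3))/2 = (-15 + 3)/2 = (1/2)*(-12) = -6)
(-10 - 9)*G(8, -4) + O = (-10 - 9)*(-4) - 6 = -19*(-4) - 6 = 76 - 6 = 70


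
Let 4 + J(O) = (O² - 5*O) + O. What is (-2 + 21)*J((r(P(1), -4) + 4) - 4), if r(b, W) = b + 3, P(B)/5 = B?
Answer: 532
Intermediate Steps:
P(B) = 5*B
r(b, W) = 3 + b
J(O) = -4 + O² - 4*O (J(O) = -4 + ((O² - 5*O) + O) = -4 + (O² - 4*O) = -4 + O² - 4*O)
(-2 + 21)*J((r(P(1), -4) + 4) - 4) = (-2 + 21)*(-4 + (((3 + 5*1) + 4) - 4)² - 4*(((3 + 5*1) + 4) - 4)) = 19*(-4 + (((3 + 5) + 4) - 4)² - 4*(((3 + 5) + 4) - 4)) = 19*(-4 + ((8 + 4) - 4)² - 4*((8 + 4) - 4)) = 19*(-4 + (12 - 4)² - 4*(12 - 4)) = 19*(-4 + 8² - 4*8) = 19*(-4 + 64 - 32) = 19*28 = 532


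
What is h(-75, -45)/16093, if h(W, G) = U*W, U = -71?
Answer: 5325/16093 ≈ 0.33089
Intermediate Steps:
h(W, G) = -71*W
h(-75, -45)/16093 = -71*(-75)/16093 = 5325*(1/16093) = 5325/16093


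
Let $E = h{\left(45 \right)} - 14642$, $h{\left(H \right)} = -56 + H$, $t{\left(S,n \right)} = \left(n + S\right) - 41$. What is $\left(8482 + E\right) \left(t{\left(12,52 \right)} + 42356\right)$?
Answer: $-261520809$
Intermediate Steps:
$t{\left(S,n \right)} = -41 + S + n$ ($t{\left(S,n \right)} = \left(S + n\right) - 41 = -41 + S + n$)
$E = -14653$ ($E = \left(-56 + 45\right) - 14642 = -11 - 14642 = -14653$)
$\left(8482 + E\right) \left(t{\left(12,52 \right)} + 42356\right) = \left(8482 - 14653\right) \left(\left(-41 + 12 + 52\right) + 42356\right) = - 6171 \left(23 + 42356\right) = \left(-6171\right) 42379 = -261520809$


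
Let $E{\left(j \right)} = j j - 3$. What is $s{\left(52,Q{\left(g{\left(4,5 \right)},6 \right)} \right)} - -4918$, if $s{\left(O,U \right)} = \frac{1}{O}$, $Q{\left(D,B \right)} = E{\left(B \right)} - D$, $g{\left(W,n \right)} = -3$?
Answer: $\frac{255737}{52} \approx 4918.0$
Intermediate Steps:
$E{\left(j \right)} = -3 + j^{2}$ ($E{\left(j \right)} = j^{2} - 3 = -3 + j^{2}$)
$Q{\left(D,B \right)} = -3 + B^{2} - D$ ($Q{\left(D,B \right)} = \left(-3 + B^{2}\right) - D = -3 + B^{2} - D$)
$s{\left(52,Q{\left(g{\left(4,5 \right)},6 \right)} \right)} - -4918 = \frac{1}{52} - -4918 = \frac{1}{52} + 4918 = \frac{255737}{52}$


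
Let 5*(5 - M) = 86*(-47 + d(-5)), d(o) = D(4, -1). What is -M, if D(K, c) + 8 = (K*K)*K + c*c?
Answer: 167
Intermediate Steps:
D(K, c) = -8 + K**3 + c**2 (D(K, c) = -8 + ((K*K)*K + c*c) = -8 + (K**2*K + c**2) = -8 + (K**3 + c**2) = -8 + K**3 + c**2)
d(o) = 57 (d(o) = -8 + 4**3 + (-1)**2 = -8 + 64 + 1 = 57)
M = -167 (M = 5 - 86*(-47 + 57)/5 = 5 - 86*10/5 = 5 - 1/5*860 = 5 - 172 = -167)
-M = -1*(-167) = 167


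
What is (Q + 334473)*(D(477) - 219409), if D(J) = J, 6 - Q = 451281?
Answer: 25571695464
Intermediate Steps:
Q = -451275 (Q = 6 - 1*451281 = 6 - 451281 = -451275)
(Q + 334473)*(D(477) - 219409) = (-451275 + 334473)*(477 - 219409) = -116802*(-218932) = 25571695464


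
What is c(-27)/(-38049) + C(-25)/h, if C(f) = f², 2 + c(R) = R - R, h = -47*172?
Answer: -23764457/307588116 ≈ -0.077261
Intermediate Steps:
h = -8084
c(R) = -2 (c(R) = -2 + (R - R) = -2 + 0 = -2)
c(-27)/(-38049) + C(-25)/h = -2/(-38049) + (-25)²/(-8084) = -2*(-1/38049) + 625*(-1/8084) = 2/38049 - 625/8084 = -23764457/307588116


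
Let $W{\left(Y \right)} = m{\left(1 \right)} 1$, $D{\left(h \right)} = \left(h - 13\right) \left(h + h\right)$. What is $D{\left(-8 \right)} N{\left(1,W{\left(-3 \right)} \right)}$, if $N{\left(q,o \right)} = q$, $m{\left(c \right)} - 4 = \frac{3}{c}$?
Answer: $336$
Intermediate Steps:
$D{\left(h \right)} = 2 h \left(-13 + h\right)$ ($D{\left(h \right)} = \left(-13 + h\right) 2 h = 2 h \left(-13 + h\right)$)
$m{\left(c \right)} = 4 + \frac{3}{c}$
$W{\left(Y \right)} = 7$ ($W{\left(Y \right)} = \left(4 + \frac{3}{1}\right) 1 = \left(4 + 3 \cdot 1\right) 1 = \left(4 + 3\right) 1 = 7 \cdot 1 = 7$)
$D{\left(-8 \right)} N{\left(1,W{\left(-3 \right)} \right)} = 2 \left(-8\right) \left(-13 - 8\right) 1 = 2 \left(-8\right) \left(-21\right) 1 = 336 \cdot 1 = 336$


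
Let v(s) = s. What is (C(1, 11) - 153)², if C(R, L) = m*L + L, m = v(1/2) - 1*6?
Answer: 164025/4 ≈ 41006.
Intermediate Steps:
m = -11/2 (m = 1/2 - 1*6 = 1*(½) - 6 = ½ - 6 = -11/2 ≈ -5.5000)
C(R, L) = -9*L/2 (C(R, L) = -11*L/2 + L = -9*L/2)
(C(1, 11) - 153)² = (-9/2*11 - 153)² = (-99/2 - 153)² = (-405/2)² = 164025/4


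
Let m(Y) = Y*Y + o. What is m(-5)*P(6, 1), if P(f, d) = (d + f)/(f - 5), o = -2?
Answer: 161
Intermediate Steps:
P(f, d) = (d + f)/(-5 + f)
m(Y) = -2 + Y² (m(Y) = Y*Y - 2 = Y² - 2 = -2 + Y²)
m(-5)*P(6, 1) = (-2 + (-5)²)*((1 + 6)/(-5 + 6)) = (-2 + 25)*(7/1) = 23*(1*7) = 23*7 = 161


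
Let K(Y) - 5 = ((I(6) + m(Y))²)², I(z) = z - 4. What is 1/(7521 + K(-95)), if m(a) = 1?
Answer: 1/7607 ≈ 0.00013146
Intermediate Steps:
I(z) = -4 + z
K(Y) = 86 (K(Y) = 5 + (((-4 + 6) + 1)²)² = 5 + ((2 + 1)²)² = 5 + (3²)² = 5 + 9² = 5 + 81 = 86)
1/(7521 + K(-95)) = 1/(7521 + 86) = 1/7607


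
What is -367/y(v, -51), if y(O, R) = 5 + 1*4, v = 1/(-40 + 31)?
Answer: -367/9 ≈ -40.778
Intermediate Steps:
v = -⅑ (v = 1/(-9) = -⅑ ≈ -0.11111)
y(O, R) = 9 (y(O, R) = 5 + 4 = 9)
-367/y(v, -51) = -367/9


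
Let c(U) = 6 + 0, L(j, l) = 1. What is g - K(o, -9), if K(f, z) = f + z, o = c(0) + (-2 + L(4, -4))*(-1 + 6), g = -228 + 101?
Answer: -119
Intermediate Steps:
g = -127
c(U) = 6
o = 1 (o = 6 + (-2 + 1)*(-1 + 6) = 6 - 1*5 = 6 - 5 = 1)
g - K(o, -9) = -127 - (1 - 9) = -127 - 1*(-8) = -127 + 8 = -119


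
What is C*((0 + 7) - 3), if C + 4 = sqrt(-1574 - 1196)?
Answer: -16 + 4*I*sqrt(2770) ≈ -16.0 + 210.52*I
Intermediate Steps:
C = -4 + I*sqrt(2770) (C = -4 + sqrt(-1574 - 1196) = -4 + sqrt(-2770) = -4 + I*sqrt(2770) ≈ -4.0 + 52.631*I)
C*((0 + 7) - 3) = (-4 + I*sqrt(2770))*((0 + 7) - 3) = (-4 + I*sqrt(2770))*(7 - 3) = (-4 + I*sqrt(2770))*4 = -16 + 4*I*sqrt(2770)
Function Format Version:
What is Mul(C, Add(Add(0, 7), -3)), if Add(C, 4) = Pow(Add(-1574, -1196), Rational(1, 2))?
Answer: Add(-16, Mul(4, I, Pow(2770, Rational(1, 2)))) ≈ Add(-16.000, Mul(210.52, I))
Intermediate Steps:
C = Add(-4, Mul(I, Pow(2770, Rational(1, 2)))) (C = Add(-4, Pow(Add(-1574, -1196), Rational(1, 2))) = Add(-4, Pow(-2770, Rational(1, 2))) = Add(-4, Mul(I, Pow(2770, Rational(1, 2)))) ≈ Add(-4.0000, Mul(52.631, I)))
Mul(C, Add(Add(0, 7), -3)) = Mul(Add(-4, Mul(I, Pow(2770, Rational(1, 2)))), Add(Add(0, 7), -3)) = Mul(Add(-4, Mul(I, Pow(2770, Rational(1, 2)))), Add(7, -3)) = Mul(Add(-4, Mul(I, Pow(2770, Rational(1, 2)))), 4) = Add(-16, Mul(4, I, Pow(2770, Rational(1, 2))))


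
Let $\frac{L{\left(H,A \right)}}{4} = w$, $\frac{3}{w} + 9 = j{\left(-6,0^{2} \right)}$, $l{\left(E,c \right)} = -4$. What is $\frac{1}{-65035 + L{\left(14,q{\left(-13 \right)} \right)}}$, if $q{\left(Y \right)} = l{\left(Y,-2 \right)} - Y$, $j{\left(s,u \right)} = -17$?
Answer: $- \frac{13}{845461} \approx -1.5376 \cdot 10^{-5}$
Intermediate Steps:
$w = - \frac{3}{26}$ ($w = \frac{3}{-9 - 17} = \frac{3}{-26} = 3 \left(- \frac{1}{26}\right) = - \frac{3}{26} \approx -0.11538$)
$q{\left(Y \right)} = -4 - Y$
$L{\left(H,A \right)} = - \frac{6}{13}$ ($L{\left(H,A \right)} = 4 \left(- \frac{3}{26}\right) = - \frac{6}{13}$)
$\frac{1}{-65035 + L{\left(14,q{\left(-13 \right)} \right)}} = \frac{1}{-65035 - \frac{6}{13}} = \frac{1}{- \frac{845461}{13}} = - \frac{13}{845461}$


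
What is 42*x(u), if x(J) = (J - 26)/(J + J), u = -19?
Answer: 945/19 ≈ 49.737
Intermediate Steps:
x(J) = (-26 + J)/(2*J) (x(J) = (-26 + J)/((2*J)) = (-26 + J)*(1/(2*J)) = (-26 + J)/(2*J))
42*x(u) = 42*((½)*(-26 - 19)/(-19)) = 42*((½)*(-1/19)*(-45)) = 42*(45/38) = 945/19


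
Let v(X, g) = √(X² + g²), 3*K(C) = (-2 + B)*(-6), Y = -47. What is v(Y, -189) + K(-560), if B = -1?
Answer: 6 + √37930 ≈ 200.76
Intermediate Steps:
K(C) = 6 (K(C) = ((-2 - 1)*(-6))/3 = (-3*(-6))/3 = (⅓)*18 = 6)
v(Y, -189) + K(-560) = √((-47)² + (-189)²) + 6 = √(2209 + 35721) + 6 = √37930 + 6 = 6 + √37930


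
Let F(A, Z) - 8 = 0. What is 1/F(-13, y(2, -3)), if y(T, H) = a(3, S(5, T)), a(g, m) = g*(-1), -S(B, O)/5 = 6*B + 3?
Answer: ⅛ ≈ 0.12500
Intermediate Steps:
S(B, O) = -15 - 30*B (S(B, O) = -5*(6*B + 3) = -5*(3 + 6*B) = -15 - 30*B)
a(g, m) = -g
y(T, H) = -3 (y(T, H) = -1*3 = -3)
F(A, Z) = 8 (F(A, Z) = 8 + 0 = 8)
1/F(-13, y(2, -3)) = 1/8 = ⅛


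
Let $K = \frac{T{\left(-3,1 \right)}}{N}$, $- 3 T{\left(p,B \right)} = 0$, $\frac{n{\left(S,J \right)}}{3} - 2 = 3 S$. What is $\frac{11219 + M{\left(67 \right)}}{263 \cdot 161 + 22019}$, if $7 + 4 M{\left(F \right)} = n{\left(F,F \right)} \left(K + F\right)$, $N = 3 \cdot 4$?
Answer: $\frac{10709}{32181} \approx 0.33277$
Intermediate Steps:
$n{\left(S,J \right)} = 6 + 9 S$ ($n{\left(S,J \right)} = 6 + 3 \cdot 3 S = 6 + 9 S$)
$T{\left(p,B \right)} = 0$ ($T{\left(p,B \right)} = \left(- \frac{1}{3}\right) 0 = 0$)
$N = 12$
$K = 0$ ($K = \frac{0}{12} = 0 \cdot \frac{1}{12} = 0$)
$M{\left(F \right)} = - \frac{7}{4} + \frac{F \left(6 + 9 F\right)}{4}$ ($M{\left(F \right)} = - \frac{7}{4} + \frac{\left(6 + 9 F\right) \left(0 + F\right)}{4} = - \frac{7}{4} + \frac{\left(6 + 9 F\right) F}{4} = - \frac{7}{4} + \frac{F \left(6 + 9 F\right)}{4}$)
$\frac{11219 + M{\left(67 \right)}}{263 \cdot 161 + 22019} = \frac{11219 - \left(\frac{7}{4} - \frac{201 \left(2 + 3 \cdot 67\right)}{4}\right)}{263 \cdot 161 + 22019} = \frac{11219 - \left(\frac{7}{4} - \frac{201 \left(2 + 201\right)}{4}\right)}{42343 + 22019} = \frac{11219 - \left(\frac{7}{4} - \frac{40803}{4}\right)}{64362} = \left(11219 + \left(- \frac{7}{4} + \frac{40803}{4}\right)\right) \frac{1}{64362} = \left(11219 + 10199\right) \frac{1}{64362} = 21418 \cdot \frac{1}{64362} = \frac{10709}{32181}$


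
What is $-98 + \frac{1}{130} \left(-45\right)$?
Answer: $- \frac{2557}{26} \approx -98.346$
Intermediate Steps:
$-98 + \frac{1}{130} \left(-45\right) = -98 - \frac{9}{26} = - \frac{2557}{26}$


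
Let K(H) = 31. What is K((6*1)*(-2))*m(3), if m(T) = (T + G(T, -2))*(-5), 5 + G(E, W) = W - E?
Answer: 1085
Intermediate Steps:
G(E, W) = -5 + W - E (G(E, W) = -5 + (W - E) = -5 + W - E)
m(T) = 35 (m(T) = (T + (-5 - 2 - T))*(-5) = (T + (-7 - T))*(-5) = -7*(-5) = 35)
K((6*1)*(-2))*m(3) = 31*35 = 1085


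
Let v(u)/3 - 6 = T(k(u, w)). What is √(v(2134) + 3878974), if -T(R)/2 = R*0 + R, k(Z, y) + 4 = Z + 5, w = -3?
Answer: √3866182 ≈ 1966.3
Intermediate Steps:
k(Z, y) = 1 + Z (k(Z, y) = -4 + (Z + 5) = -4 + (5 + Z) = 1 + Z)
T(R) = -2*R (T(R) = -2*(R*0 + R) = -2*(0 + R) = -2*R)
v(u) = 12 - 6*u (v(u) = 18 + 3*(-2*(1 + u)) = 18 + 3*(-2 - 2*u) = 18 + (-6 - 6*u) = 12 - 6*u)
√(v(2134) + 3878974) = √((12 - 6*2134) + 3878974) = √((12 - 12804) + 3878974) = √(-12792 + 3878974) = √3866182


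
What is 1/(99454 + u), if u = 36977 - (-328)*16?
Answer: 1/141679 ≈ 7.0582e-6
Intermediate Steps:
u = 42225 (u = 36977 - 1*(-5248) = 36977 + 5248 = 42225)
1/(99454 + u) = 1/(99454 + 42225) = 1/141679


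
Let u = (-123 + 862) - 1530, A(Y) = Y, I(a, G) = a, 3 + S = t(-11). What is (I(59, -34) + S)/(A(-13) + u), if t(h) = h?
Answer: -15/268 ≈ -0.055970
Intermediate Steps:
S = -14 (S = -3 - 11 = -14)
u = -791 (u = 739 - 1530 = -791)
(I(59, -34) + S)/(A(-13) + u) = (59 - 14)/(-13 - 791) = 45/(-804) = 45*(-1/804) = -15/268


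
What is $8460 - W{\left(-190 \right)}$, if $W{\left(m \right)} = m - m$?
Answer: $8460$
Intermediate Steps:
$W{\left(m \right)} = 0$
$8460 - W{\left(-190 \right)} = 8460 - 0 = 8460 + 0 = 8460$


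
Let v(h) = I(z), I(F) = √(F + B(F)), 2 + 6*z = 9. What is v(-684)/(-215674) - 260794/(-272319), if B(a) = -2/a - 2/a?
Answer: 260794/272319 - I*√3990/9058308 ≈ 0.95768 - 6.9733e-6*I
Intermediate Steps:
B(a) = -4/a
z = 7/6 (z = -⅓ + (⅙)*9 = -⅓ + 3/2 = 7/6 ≈ 1.1667)
I(F) = √(F - 4/F)
v(h) = I*√3990/42 (v(h) = √(7/6 - 4/7/6) = √(7/6 - 4*6/7) = √(7/6 - 24/7) = √(-95/42) = I*√3990/42)
v(-684)/(-215674) - 260794/(-272319) = (I*√3990/42)/(-215674) - 260794/(-272319) = (I*√3990/42)*(-1/215674) - 260794*(-1/272319) = -I*√3990/9058308 + 260794/272319 = 260794/272319 - I*√3990/9058308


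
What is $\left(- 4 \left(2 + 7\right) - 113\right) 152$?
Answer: $-22648$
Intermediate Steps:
$\left(- 4 \left(2 + 7\right) - 113\right) 152 = \left(\left(-4\right) 9 - 113\right) 152 = \left(-36 - 113\right) 152 = \left(-149\right) 152 = -22648$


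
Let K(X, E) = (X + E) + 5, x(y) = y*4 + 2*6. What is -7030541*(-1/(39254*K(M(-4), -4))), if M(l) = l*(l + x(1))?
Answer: -7030541/1844938 ≈ -3.8107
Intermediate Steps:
x(y) = 12 + 4*y (x(y) = 4*y + 12 = 12 + 4*y)
M(l) = l*(16 + l) (M(l) = l*(l + (12 + 4*1)) = l*(l + (12 + 4)) = l*(l + 16) = l*(16 + l))
K(X, E) = 5 + E + X (K(X, E) = (E + X) + 5 = 5 + E + X)
-7030541*(-1/(39254*K(M(-4), -4))) = -7030541*(-1/(39254*(5 - 4 - 4*(16 - 4)))) = -7030541*(-1/(39254*(5 - 4 - 4*12))) = -7030541*(-1/(39254*(5 - 4 - 48))) = -7030541/((-47*(-39254))) = -7030541/1844938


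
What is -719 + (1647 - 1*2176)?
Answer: -1248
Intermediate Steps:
-719 + (1647 - 1*2176) = -719 + (1647 - 2176) = -719 - 529 = -1248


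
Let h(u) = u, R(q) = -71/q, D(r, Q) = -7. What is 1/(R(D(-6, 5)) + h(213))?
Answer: 7/1562 ≈ 0.0044814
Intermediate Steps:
1/(R(D(-6, 5)) + h(213)) = 1/(-71/(-7) + 213) = 1/(-71*(-⅐) + 213) = 1/(71/7 + 213) = 1/(1562/7) = 7/1562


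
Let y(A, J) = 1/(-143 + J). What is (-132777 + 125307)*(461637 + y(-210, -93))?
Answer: -406914546285/118 ≈ -3.4484e+9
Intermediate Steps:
(-132777 + 125307)*(461637 + y(-210, -93)) = (-132777 + 125307)*(461637 + 1/(-143 - 93)) = -7470*(461637 + 1/(-236)) = -7470*(461637 - 1/236) = -7470*108946331/236 = -406914546285/118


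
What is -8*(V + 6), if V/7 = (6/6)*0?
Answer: -48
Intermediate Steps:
V = 0 (V = 7*((6/6)*0) = 7*((6*(⅙))*0) = 7*(1*0) = 7*0 = 0)
-8*(V + 6) = -8*(0 + 6) = -8*6 = -48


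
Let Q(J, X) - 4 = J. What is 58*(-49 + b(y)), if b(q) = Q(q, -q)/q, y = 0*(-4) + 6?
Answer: -8236/3 ≈ -2745.3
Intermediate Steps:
y = 6 (y = 0 + 6 = 6)
Q(J, X) = 4 + J
b(q) = (4 + q)/q
58*(-49 + b(y)) = 58*(-49 + (4 + 6)/6) = 58*(-49 + (1/6)*10) = 58*(-49 + 5/3) = 58*(-142/3) = -8236/3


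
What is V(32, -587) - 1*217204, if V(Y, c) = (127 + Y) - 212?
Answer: -217257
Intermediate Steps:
V(Y, c) = -85 + Y
V(32, -587) - 1*217204 = (-85 + 32) - 1*217204 = -53 - 217204 = -217257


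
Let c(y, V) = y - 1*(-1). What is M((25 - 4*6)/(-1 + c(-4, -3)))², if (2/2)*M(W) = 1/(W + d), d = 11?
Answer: 16/1849 ≈ 0.0086533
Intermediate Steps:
c(y, V) = 1 + y (c(y, V) = y + 1 = 1 + y)
M(W) = 1/(11 + W) (M(W) = 1/(W + 11) = 1/(11 + W))
M((25 - 4*6)/(-1 + c(-4, -3)))² = (1/(11 + (25 - 4*6)/(-1 + (1 - 4))))² = (1/(11 + (25 - 24)/(-1 - 3)))² = (1/(11 + 1/(-4)))² = (1/(11 + 1*(-¼)))² = (1/(11 - ¼))² = (1/(43/4))² = (4/43)² = 16/1849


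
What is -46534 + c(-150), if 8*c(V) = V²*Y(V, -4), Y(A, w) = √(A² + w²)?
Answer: -46534 + 5625*√5629 ≈ 3.7549e+5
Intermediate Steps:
c(V) = V²*√(16 + V²)/8 (c(V) = (V²*√(V² + (-4)²))/8 = (V²*√(V² + 16))/8 = (V²*√(16 + V²))/8 = V²*√(16 + V²)/8)
-46534 + c(-150) = -46534 + (⅛)*(-150)²*√(16 + (-150)²) = -46534 + (⅛)*22500*√(16 + 22500) = -46534 + (⅛)*22500*√22516 = -46534 + (⅛)*22500*(2*√5629) = -46534 + 5625*√5629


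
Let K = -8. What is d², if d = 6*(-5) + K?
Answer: 1444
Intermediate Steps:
d = -38 (d = 6*(-5) - 8 = -30 - 8 = -38)
d² = (-38)² = 1444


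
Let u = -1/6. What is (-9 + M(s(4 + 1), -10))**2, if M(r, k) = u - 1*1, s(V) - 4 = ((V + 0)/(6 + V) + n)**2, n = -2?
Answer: 3721/36 ≈ 103.36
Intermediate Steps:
u = -1/6 (u = -1*1/6 = -1/6 ≈ -0.16667)
s(V) = 4 + (-2 + V/(6 + V))**2 (s(V) = 4 + ((V + 0)/(6 + V) - 2)**2 = 4 + (V/(6 + V) - 2)**2 = 4 + (-2 + V/(6 + V))**2)
M(r, k) = -7/6 (M(r, k) = -1/6 - 1*1 = -1/6 - 1 = -7/6)
(-9 + M(s(4 + 1), -10))**2 = (-9 - 7/6)**2 = (-61/6)**2 = 3721/36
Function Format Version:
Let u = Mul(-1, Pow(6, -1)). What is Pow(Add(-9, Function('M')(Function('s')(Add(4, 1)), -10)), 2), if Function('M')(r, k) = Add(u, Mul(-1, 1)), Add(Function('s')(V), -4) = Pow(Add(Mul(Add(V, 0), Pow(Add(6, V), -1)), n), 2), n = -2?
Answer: Rational(3721, 36) ≈ 103.36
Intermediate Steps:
u = Rational(-1, 6) (u = Mul(-1, Rational(1, 6)) = Rational(-1, 6) ≈ -0.16667)
Function('s')(V) = Add(4, Pow(Add(-2, Mul(V, Pow(Add(6, V), -1))), 2)) (Function('s')(V) = Add(4, Pow(Add(Mul(Add(V, 0), Pow(Add(6, V), -1)), -2), 2)) = Add(4, Pow(Add(Mul(V, Pow(Add(6, V), -1)), -2), 2)) = Add(4, Pow(Add(-2, Mul(V, Pow(Add(6, V), -1))), 2)))
Function('M')(r, k) = Rational(-7, 6) (Function('M')(r, k) = Add(Rational(-1, 6), Mul(-1, 1)) = Add(Rational(-1, 6), -1) = Rational(-7, 6))
Pow(Add(-9, Function('M')(Function('s')(Add(4, 1)), -10)), 2) = Pow(Add(-9, Rational(-7, 6)), 2) = Pow(Rational(-61, 6), 2) = Rational(3721, 36)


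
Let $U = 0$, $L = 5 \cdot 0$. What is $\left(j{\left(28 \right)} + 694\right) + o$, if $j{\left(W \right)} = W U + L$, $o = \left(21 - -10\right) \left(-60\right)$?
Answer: $-1166$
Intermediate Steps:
$L = 0$
$o = -1860$ ($o = \left(21 + 10\right) \left(-60\right) = 31 \left(-60\right) = -1860$)
$j{\left(W \right)} = 0$ ($j{\left(W \right)} = W 0 + 0 = 0 + 0 = 0$)
$\left(j{\left(28 \right)} + 694\right) + o = \left(0 + 694\right) - 1860 = 694 - 1860 = -1166$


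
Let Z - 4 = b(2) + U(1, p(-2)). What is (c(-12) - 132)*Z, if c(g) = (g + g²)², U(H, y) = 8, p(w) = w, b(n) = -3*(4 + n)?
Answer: -103752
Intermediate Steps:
b(n) = -12 - 3*n
Z = -6 (Z = 4 + ((-12 - 3*2) + 8) = 4 + ((-12 - 6) + 8) = 4 + (-18 + 8) = 4 - 10 = -6)
(c(-12) - 132)*Z = ((-12)²*(1 - 12)² - 132)*(-6) = (144*(-11)² - 132)*(-6) = (144*121 - 132)*(-6) = (17424 - 132)*(-6) = 17292*(-6) = -103752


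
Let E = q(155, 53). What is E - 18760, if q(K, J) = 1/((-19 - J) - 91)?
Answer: -3057881/163 ≈ -18760.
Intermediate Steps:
q(K, J) = 1/(-110 - J)
E = -1/163 (E = -1/(110 + 53) = -1/163 ≈ -0.0061350)
E - 18760 = -1/163 - 18760 = -3057881/163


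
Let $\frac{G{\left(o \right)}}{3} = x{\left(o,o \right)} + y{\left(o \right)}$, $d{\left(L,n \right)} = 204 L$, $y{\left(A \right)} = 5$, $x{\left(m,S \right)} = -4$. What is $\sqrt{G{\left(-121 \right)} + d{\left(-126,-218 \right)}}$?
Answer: $i \sqrt{25701} \approx 160.32 i$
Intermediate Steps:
$G{\left(o \right)} = 3$ ($G{\left(o \right)} = 3 \left(-4 + 5\right) = 3 \cdot 1 = 3$)
$\sqrt{G{\left(-121 \right)} + d{\left(-126,-218 \right)}} = \sqrt{3 + 204 \left(-126\right)} = \sqrt{3 - 25704} = \sqrt{-25701} = i \sqrt{25701}$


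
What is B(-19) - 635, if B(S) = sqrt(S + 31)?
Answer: -635 + 2*sqrt(3) ≈ -631.54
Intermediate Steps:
B(S) = sqrt(31 + S)
B(-19) - 635 = sqrt(31 - 19) - 635 = sqrt(12) - 635 = 2*sqrt(3) - 635 = -635 + 2*sqrt(3)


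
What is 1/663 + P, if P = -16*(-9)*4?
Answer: 381889/663 ≈ 576.00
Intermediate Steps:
P = 576 (P = 144*4 = 576)
1/663 + P = 1/663 + 576 = 381889/663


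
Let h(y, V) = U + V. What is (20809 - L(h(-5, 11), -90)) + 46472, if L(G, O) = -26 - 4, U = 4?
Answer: 67311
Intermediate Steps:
h(y, V) = 4 + V
L(G, O) = -30
(20809 - L(h(-5, 11), -90)) + 46472 = (20809 - 1*(-30)) + 46472 = (20809 + 30) + 46472 = 20839 + 46472 = 67311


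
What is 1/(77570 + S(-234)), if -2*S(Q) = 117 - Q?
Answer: 2/154789 ≈ 1.2921e-5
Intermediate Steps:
S(Q) = -117/2 + Q/2 (S(Q) = -(117 - Q)/2 = -117/2 + Q/2)
1/(77570 + S(-234)) = 1/(77570 + (-117/2 + (1/2)*(-234))) = 1/(77570 + (-117/2 - 117)) = 1/(77570 - 351/2) = 1/(154789/2) = 2/154789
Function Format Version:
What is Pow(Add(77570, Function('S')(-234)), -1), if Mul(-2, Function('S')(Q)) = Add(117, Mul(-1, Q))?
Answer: Rational(2, 154789) ≈ 1.2921e-5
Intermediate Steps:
Function('S')(Q) = Add(Rational(-117, 2), Mul(Rational(1, 2), Q)) (Function('S')(Q) = Mul(Rational(-1, 2), Add(117, Mul(-1, Q))) = Add(Rational(-117, 2), Mul(Rational(1, 2), Q)))
Pow(Add(77570, Function('S')(-234)), -1) = Pow(Add(77570, Add(Rational(-117, 2), Mul(Rational(1, 2), -234))), -1) = Pow(Add(77570, Add(Rational(-117, 2), -117)), -1) = Pow(Add(77570, Rational(-351, 2)), -1) = Pow(Rational(154789, 2), -1) = Rational(2, 154789)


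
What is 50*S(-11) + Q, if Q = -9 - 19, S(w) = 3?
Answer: 122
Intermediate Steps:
Q = -28
50*S(-11) + Q = 50*3 - 28 = 150 - 28 = 122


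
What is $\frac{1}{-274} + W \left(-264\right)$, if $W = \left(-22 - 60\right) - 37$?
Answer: $\frac{8607983}{274} \approx 31416.0$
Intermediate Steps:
$W = -119$ ($W = \left(-22 + \left(-79 + 19\right)\right) - 37 = \left(-22 - 60\right) - 37 = -82 - 37 = -119$)
$\frac{1}{-274} + W \left(-264\right) = \frac{1}{-274} - -31416 = - \frac{1}{274} + 31416 = \frac{8607983}{274}$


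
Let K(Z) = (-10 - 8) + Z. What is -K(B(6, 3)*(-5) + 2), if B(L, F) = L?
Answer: 46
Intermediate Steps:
K(Z) = -18 + Z
-K(B(6, 3)*(-5) + 2) = -(-18 + (6*(-5) + 2)) = -(-18 + (-30 + 2)) = -(-18 - 28) = -1*(-46) = 46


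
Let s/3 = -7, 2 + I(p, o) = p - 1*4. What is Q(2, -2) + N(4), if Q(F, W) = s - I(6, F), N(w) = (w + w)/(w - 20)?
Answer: -43/2 ≈ -21.500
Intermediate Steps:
I(p, o) = -6 + p (I(p, o) = -2 + (p - 1*4) = -2 + (p - 4) = -2 + (-4 + p) = -6 + p)
s = -21 (s = 3*(-7) = -21)
N(w) = 2*w/(-20 + w) (N(w) = (2*w)/(-20 + w) = 2*w/(-20 + w))
Q(F, W) = -21 (Q(F, W) = -21 - (-6 + 6) = -21 - 1*0 = -21 + 0 = -21)
Q(2, -2) + N(4) = -21 + 2*4/(-20 + 4) = -21 + 2*4/(-16) = -21 + 2*4*(-1/16) = -21 - 1/2 = -43/2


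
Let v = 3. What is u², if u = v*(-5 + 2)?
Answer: 81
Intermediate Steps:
u = -9 (u = 3*(-5 + 2) = 3*(-3) = -9)
u² = (-9)² = 81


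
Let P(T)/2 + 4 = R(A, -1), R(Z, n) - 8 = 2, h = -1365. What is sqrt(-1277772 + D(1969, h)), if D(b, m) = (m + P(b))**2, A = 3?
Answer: sqrt(552837) ≈ 743.53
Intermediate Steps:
R(Z, n) = 10 (R(Z, n) = 8 + 2 = 10)
P(T) = 12 (P(T) = -8 + 2*10 = -8 + 20 = 12)
D(b, m) = (12 + m)**2 (D(b, m) = (m + 12)**2 = (12 + m)**2)
sqrt(-1277772 + D(1969, h)) = sqrt(-1277772 + (12 - 1365)**2) = sqrt(-1277772 + (-1353)**2) = sqrt(-1277772 + 1830609) = sqrt(552837)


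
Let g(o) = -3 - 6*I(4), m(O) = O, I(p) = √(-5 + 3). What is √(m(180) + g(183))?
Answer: √(177 - 6*I*√2) ≈ 13.308 - 0.3188*I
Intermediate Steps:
I(p) = I*√2 (I(p) = √(-2) = I*√2)
g(o) = -3 - 6*I*√2
√(m(180) + g(183)) = √(180 + (-3 - 6*I*√2)) = √(177 - 6*I*√2)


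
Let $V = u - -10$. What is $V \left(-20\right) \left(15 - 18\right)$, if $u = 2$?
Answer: $720$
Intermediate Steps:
$V = 12$ ($V = 2 - -10 = 2 + 10 = 12$)
$V \left(-20\right) \left(15 - 18\right) = 12 \left(-20\right) \left(15 - 18\right) = - 240 \left(15 - 18\right) = \left(-240\right) \left(-3\right) = 720$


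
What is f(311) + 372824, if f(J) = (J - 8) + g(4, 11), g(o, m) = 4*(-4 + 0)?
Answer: 373111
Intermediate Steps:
g(o, m) = -16 (g(o, m) = 4*(-4) = -16)
f(J) = -24 + J (f(J) = (J - 8) - 16 = (-8 + J) - 16 = -24 + J)
f(311) + 372824 = (-24 + 311) + 372824 = 287 + 372824 = 373111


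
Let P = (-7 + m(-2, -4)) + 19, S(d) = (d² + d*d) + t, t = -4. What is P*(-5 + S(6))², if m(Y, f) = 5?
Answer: 67473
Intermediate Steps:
S(d) = -4 + 2*d² (S(d) = (d² + d*d) - 4 = (d² + d²) - 4 = 2*d² - 4 = -4 + 2*d²)
P = 17 (P = (-7 + 5) + 19 = -2 + 19 = 17)
P*(-5 + S(6))² = 17*(-5 + (-4 + 2*6²))² = 17*(-5 + (-4 + 2*36))² = 17*(-5 + (-4 + 72))² = 17*(-5 + 68)² = 17*63² = 17*3969 = 67473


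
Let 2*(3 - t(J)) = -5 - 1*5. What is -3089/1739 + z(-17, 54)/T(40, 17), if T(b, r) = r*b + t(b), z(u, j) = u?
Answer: -2154795/1196432 ≈ -1.8010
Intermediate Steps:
t(J) = 8 (t(J) = 3 - (-5 - 1*5)/2 = 3 - (-5 - 5)/2 = 3 - ½*(-10) = 3 + 5 = 8)
T(b, r) = 8 + b*r (T(b, r) = r*b + 8 = b*r + 8 = 8 + b*r)
-3089/1739 + z(-17, 54)/T(40, 17) = -3089/1739 - 17/(8 + 40*17) = -3089*1/1739 - 17/(8 + 680) = -3089/1739 - 17/688 = -2154795/1196432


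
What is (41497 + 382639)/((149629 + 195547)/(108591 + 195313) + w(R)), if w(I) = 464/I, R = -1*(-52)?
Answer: 209457018784/4967519 ≈ 42165.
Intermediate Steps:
R = 52
(41497 + 382639)/((149629 + 195547)/(108591 + 195313) + w(R)) = (41497 + 382639)/((149629 + 195547)/(108591 + 195313) + 464/52) = 424136/(345176/303904 + 464*(1/52)) = 424136/(345176*(1/303904) + 116/13) = 424136/(43147/37988 + 116/13) = 424136/(4967519/493844) = 424136*(493844/4967519) = 209457018784/4967519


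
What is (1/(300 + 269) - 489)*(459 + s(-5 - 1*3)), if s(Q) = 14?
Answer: -131607520/569 ≈ -2.3130e+5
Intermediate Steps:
(1/(300 + 269) - 489)*(459 + s(-5 - 1*3)) = (1/(300 + 269) - 489)*(459 + 14) = (1/569 - 489)*473 = -278240/569*473 = -131607520/569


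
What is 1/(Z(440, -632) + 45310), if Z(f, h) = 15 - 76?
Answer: 1/45249 ≈ 2.2100e-5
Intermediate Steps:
Z(f, h) = -61
1/(Z(440, -632) + 45310) = 1/(-61 + 45310) = 1/45249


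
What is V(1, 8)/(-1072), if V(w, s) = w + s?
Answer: -9/1072 ≈ -0.0083955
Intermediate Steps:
V(w, s) = s + w
V(1, 8)/(-1072) = (8 + 1)/(-1072) = 9*(-1/1072) = -9/1072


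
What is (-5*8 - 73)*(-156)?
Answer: 17628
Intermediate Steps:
(-5*8 - 73)*(-156) = (-40 - 73)*(-156) = -113*(-156) = 17628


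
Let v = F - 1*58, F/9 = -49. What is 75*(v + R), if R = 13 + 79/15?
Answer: -36055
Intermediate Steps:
F = -441 (F = 9*(-49) = -441)
v = -499 (v = -441 - 1*58 = -441 - 58 = -499)
R = 274/15 (R = 13 + 79*(1/15) = 13 + 79/15 = 274/15 ≈ 18.267)
75*(v + R) = 75*(-499 + 274/15) = 75*(-7211/15) = -36055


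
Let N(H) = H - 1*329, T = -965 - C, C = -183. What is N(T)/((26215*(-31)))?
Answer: 1111/812665 ≈ 0.0013671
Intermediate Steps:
T = -782 (T = -965 - 1*(-183) = -965 + 183 = -782)
N(H) = -329 + H (N(H) = H - 329 = -329 + H)
N(T)/((26215*(-31))) = (-329 - 782)/((26215*(-31))) = -1111/(-812665) = -1111*(-1/812665) = 1111/812665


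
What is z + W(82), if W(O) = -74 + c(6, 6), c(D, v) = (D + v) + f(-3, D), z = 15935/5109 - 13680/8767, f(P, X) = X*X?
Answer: -1094744653/44790603 ≈ -24.441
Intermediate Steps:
f(P, X) = X²
z = 69811025/44790603 (z = 15935*(1/5109) - 13680*1/8767 = 15935/5109 - 13680/8767 = 69811025/44790603 ≈ 1.5586)
c(D, v) = D + v + D² (c(D, v) = (D + v) + D² = D + v + D²)
W(O) = -26 (W(O) = -74 + (6 + 6 + 6²) = -74 + (6 + 6 + 36) = -74 + 48 = -26)
z + W(82) = 69811025/44790603 - 26 = -1094744653/44790603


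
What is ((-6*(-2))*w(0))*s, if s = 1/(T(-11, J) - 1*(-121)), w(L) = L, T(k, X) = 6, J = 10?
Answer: 0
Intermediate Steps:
s = 1/127 (s = 1/(6 - 1*(-121)) = 1/(6 + 121) = 1/127 ≈ 0.0078740)
((-6*(-2))*w(0))*s = (-6*(-2)*0)*(1/127) = (12*0)*(1/127) = 0*(1/127) = 0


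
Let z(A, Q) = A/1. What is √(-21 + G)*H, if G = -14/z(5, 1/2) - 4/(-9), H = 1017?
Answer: 339*I*√5255/5 ≈ 4914.9*I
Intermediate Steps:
z(A, Q) = A (z(A, Q) = A*1 = A)
G = -106/45 (G = -14/5 - 4/(-9) = -14*⅕ - 4*(-⅑) = -14/5 + 4/9 = -106/45 ≈ -2.3556)
√(-21 + G)*H = √(-21 - 106/45)*1017 = √(-1051/45)*1017 = (I*√5255/15)*1017 = 339*I*√5255/5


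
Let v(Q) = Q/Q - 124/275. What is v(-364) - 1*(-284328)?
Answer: 78190351/275 ≈ 2.8433e+5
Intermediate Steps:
v(Q) = 151/275 (v(Q) = 1 - 124*1/275 = 1 - 124/275 = 151/275)
v(-364) - 1*(-284328) = 151/275 - 1*(-284328) = 151/275 + 284328 = 78190351/275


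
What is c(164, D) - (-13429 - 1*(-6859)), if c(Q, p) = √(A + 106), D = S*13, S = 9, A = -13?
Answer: 6570 + √93 ≈ 6579.6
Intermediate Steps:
D = 117 (D = 9*13 = 117)
c(Q, p) = √93 (c(Q, p) = √(-13 + 106) = √93)
c(164, D) - (-13429 - 1*(-6859)) = √93 - (-13429 - 1*(-6859)) = √93 - (-13429 + 6859) = √93 - 1*(-6570) = √93 + 6570 = 6570 + √93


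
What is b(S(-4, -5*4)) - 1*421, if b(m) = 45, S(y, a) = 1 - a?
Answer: -376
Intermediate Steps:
b(S(-4, -5*4)) - 1*421 = 45 - 1*421 = 45 - 421 = -376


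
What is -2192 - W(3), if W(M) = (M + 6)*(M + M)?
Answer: -2246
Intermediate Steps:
W(M) = 2*M*(6 + M) (W(M) = (6 + M)*(2*M) = 2*M*(6 + M))
-2192 - W(3) = -2192 - 2*3*(6 + 3) = -2192 - 2*3*9 = -2192 - 1*54 = -2192 - 54 = -2246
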